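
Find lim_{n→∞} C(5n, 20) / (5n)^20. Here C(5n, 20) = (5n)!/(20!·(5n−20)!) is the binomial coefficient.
lim = 1/20! = 1/2432902008176640000

With N = 5n → ∞: C(N, 20) / N^20 = [N(N−1)…(N−19)] / (20! · N^20) = (1/20!) · 1 · (1 − 1/(5n)) · … · (1 − 19/(5n)). Each factor → 1 as N → ∞, so the limit is 1/20! = 1/2432902008176640000.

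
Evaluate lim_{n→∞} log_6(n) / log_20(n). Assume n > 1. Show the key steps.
lim = ln(20) / ln(6) = log_6(20)

Change of base: log_6(n) = ln n / ln 6 and log_20(n) = ln n / ln 20. The ratio is (ln n / ln 6) · (ln 20 / ln n) = ln 20 / ln 6, a constant independent of n. So the limit is ln 20 / ln 6 = log_6(20).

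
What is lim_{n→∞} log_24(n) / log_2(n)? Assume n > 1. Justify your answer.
lim = ln(2) / ln(24) = log_24(2)

Change of base: log_24(n) = ln n / ln 24 and log_2(n) = ln n / ln 2. The ratio is (ln n / ln 24) · (ln 2 / ln n) = ln 2 / ln 24, a constant independent of n. So the limit is ln 2 / ln 24 = log_24(2).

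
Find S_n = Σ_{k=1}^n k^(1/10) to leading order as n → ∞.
S_n ~ (10/11) · n^(11/10)

Integral comparison: Σ_{k=1}^n k^(1/10) = ∫_0^n x^(1/10) dx + O(n^(1/10)). The integral is n^(1 + 1/10) / (1 + 1/10) = n^((1+10)/10) / ((1+10)/10) = (10/11) · n^(11/10).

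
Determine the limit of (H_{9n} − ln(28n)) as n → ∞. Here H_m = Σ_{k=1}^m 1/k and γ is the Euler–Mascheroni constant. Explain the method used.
lim = ln(9/28) + γ

By Euler-Maclaurin, H_m = ln m + γ + O(1/m). So
  H_{9n} − ln(28n) = ln(9n) + γ − ln(28n) + O(1/n)
                       = ln(9/28) + γ + O(1/n).
Hence the limit is ln(9/28) + γ.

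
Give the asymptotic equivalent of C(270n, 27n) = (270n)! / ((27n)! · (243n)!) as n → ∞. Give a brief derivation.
C(270n, 27n) ~ (10000000000/387420489)^(27n) · sqrt(5/(9π·27n))

Write N = 27n. Apply Stirling to each factorial:
  (10N)! ~ sqrt(2π·10N) · (10N/e)^(10N),
  N! ~ sqrt(2π N) · (N/e)^N,
  (9N)! ~ sqrt(2π·9N) · (9N/e)^(9N).
The exponential factors combine to (10N)^(10N) / (N^N · (9N)^(9N)) = 10^(10N)/9^(9N) = (10^10/9^9)^N = (10000000000/387420489)^N.
The square-root prefactors combine to sqrt(2π·10N) / (sqrt(2π N)·sqrt(2π·9N)) = sqrt(10 / (2π·9·N)) = sqrt(5/(9π·27n)).
Substituting N = 27n: C(270n, 27n) ~ (10000000000/387420489)^(27n) · sqrt(5/(9π·27n)).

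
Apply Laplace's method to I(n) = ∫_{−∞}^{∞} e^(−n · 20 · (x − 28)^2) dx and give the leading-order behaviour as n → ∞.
I(n) = sqrt(π/(20n))

Here φ(x) = 20 · (x − 28)^2 has its unique minimum at x* = 28 with φ(x*) = 0 and φ''(x*) = 40. Laplace's method gives
  I(n) ~ e^(−n φ(x*)) · sqrt(2π / (n · φ''(x*))) = sqrt(2π / (40n)) = sqrt(π/(20n)).
This is exact: substituting u = (x − 28)·sqrt(20n) gives I(n) = (1/sqrt(20n)) ∫_{−∞}^{∞} e^(−u^2) du = sqrt(π/(20n)).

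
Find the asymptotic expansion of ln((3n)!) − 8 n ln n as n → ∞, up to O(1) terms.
ln((3n)!) − 8 n ln n = −5 n ln n + 3(ln 3 − 1) n + (1/2) ln(2π·3n) + O(1/n)

Stirling: ln((3n)!) = 3n ln(3n) − 3n + (1/2) ln(2π·3n) + O(1/n).
Expand 3n ln(3n) = 3n (ln n + ln 3) = 3n ln n + 3n ln 3.
Subtract 8n ln n: leading term is (3 − 8) n ln n = −5 n ln n. The next term is 3n ln 3 − 3n = 3(ln 3 − 1) n. Then the (1/2) ln(2π·3n) correction.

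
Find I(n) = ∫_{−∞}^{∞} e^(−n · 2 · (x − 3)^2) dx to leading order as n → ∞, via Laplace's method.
I(n) = sqrt(π/(2n))

Here φ(x) = 2 · (x − 3)^2 has its unique minimum at x* = 3 with φ(x*) = 0 and φ''(x*) = 4. Laplace's method gives
  I(n) ~ e^(−n φ(x*)) · sqrt(2π / (n · φ''(x*))) = sqrt(2π / (4n)) = sqrt(π/(2n)).
This is exact: substituting u = (x − 3)·sqrt(2n) gives I(n) = (1/sqrt(2n)) ∫_{−∞}^{∞} e^(−u^2) du = sqrt(π/(2n)).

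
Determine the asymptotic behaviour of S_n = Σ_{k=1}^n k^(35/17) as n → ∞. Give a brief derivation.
S_n ~ (17/52) · n^(52/17)

Integral comparison: Σ_{k=1}^n k^(35/17) = ∫_0^n x^(35/17) dx + O(n^(35/17)). The integral is n^(1 + 35/17) / (1 + 35/17) = n^((35+17)/17) / ((35+17)/17) = (17/52) · n^(52/17).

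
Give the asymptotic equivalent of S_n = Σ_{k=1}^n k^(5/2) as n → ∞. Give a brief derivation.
S_n ~ (2/7) · n^(7/2)

Integral comparison: Σ_{k=1}^n k^(5/2) = ∫_0^n x^(5/2) dx + O(n^(5/2)). The integral is n^(1 + 5/2) / (1 + 5/2) = n^((5+2)/2) / ((5+2)/2) = (2/7) · n^(7/2).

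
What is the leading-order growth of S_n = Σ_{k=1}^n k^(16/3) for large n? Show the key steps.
S_n ~ (3/19) · n^(19/3)

Integral comparison: Σ_{k=1}^n k^(16/3) = ∫_0^n x^(16/3) dx + O(n^(16/3)). The integral is n^(1 + 16/3) / (1 + 16/3) = n^((16+3)/3) / ((16+3)/3) = (3/19) · n^(19/3).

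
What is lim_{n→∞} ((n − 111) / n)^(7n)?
lim = e^(−777)

Rewrite as (1 − 111/n)^(7n). By the standard limit (1 + x/n)^n → e^x, we have (1 − 111/n)^n → e^(−111), and raising to the 7th power gives e^(−777).
More precisely, ln[(1 − 111/n)^(7n)] = 7n · ln(1 − 111/n) = 7n · (-111/n + O(1/n^2)) = -777 + O(1/n) → -777.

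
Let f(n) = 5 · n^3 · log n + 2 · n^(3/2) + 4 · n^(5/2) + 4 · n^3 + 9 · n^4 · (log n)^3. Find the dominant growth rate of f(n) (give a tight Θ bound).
f(n) ∈ Θ(n^4 · (log n)^3)

Compare the terms by growth order. For large n, n^a · (log n)^b dominates n^a' · (log n)^b' iff a > a', or (a = a' and b > b'). Ranking the 5 terms shows the dominant one is 9 · n^4 · (log n)^3. Hence f(n) ∈ Θ(n^4 · (log n)^3).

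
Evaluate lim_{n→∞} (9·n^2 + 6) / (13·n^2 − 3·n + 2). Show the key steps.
lim = 9/13

For large n the leading n^2 terms dominate both numerator and denominator. Dividing top and bottom by n^2, every other term tends to 0, leaving 9/13.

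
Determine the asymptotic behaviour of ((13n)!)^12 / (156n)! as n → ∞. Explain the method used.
((13n)!)^12/(156n)! ~ ((2π·13n)^(11/2) / sqrt(12)) · 12^(−12·13n)  →  0

Write N = 13n. Stirling: N! ~ sqrt(2π N)(N/e)^N and (12N)! ~ sqrt(2π·12N)·(12N/e)^(12N).
  (N!)^12/(12N)! ~ (2π N)^(12/2) (N/e)^(12N) / [sqrt(2π·12N) (12N/e)^(12N)]
     = (2π N)^(12/2) / sqrt(2π·12N) · (N/(12N))^(12N)
     = (2π N)^((12−1)/2) / sqrt(12) · 12^(−12N).
Since 12^12 > 1, the factor 12^(−12N) decays exponentially, so the ratio → 0. Substituting N = 13n gives the stated form.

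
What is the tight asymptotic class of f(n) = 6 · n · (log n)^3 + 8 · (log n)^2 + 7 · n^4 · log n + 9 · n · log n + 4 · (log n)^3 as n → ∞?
f(n) ∈ Θ(n^4 · log n)

Compare the terms by growth order. For large n, n^a · (log n)^b dominates n^a' · (log n)^b' iff a > a', or (a = a' and b > b'). Ranking the 5 terms shows the dominant one is 7 · n^4 · log n. Hence f(n) ∈ Θ(n^4 · log n).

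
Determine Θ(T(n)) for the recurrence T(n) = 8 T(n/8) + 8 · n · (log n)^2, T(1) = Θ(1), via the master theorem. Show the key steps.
T(n) = Θ(n · (log n)^3)

Here log_8 8 = 1 and f(n) = 8 · n · (log n)^2 = Θ(n^(log_8 8) · (log n)^2). This is the extended Case 2 of the master theorem (f matches the critical exponent up to log factors), giving T(n) = Θ(n^(log_8 8) · (log n)^(2+1)) = Θ(n · (log n)^3).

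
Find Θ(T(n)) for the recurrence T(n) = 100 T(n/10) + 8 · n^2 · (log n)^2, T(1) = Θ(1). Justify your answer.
T(n) = Θ(n^2 · (log n)^3)

Here log_10 100 = 2 and f(n) = 8 · n^2 · (log n)^2 = Θ(n^(log_10 100) · (log n)^2). This is the extended Case 2 of the master theorem (f matches the critical exponent up to log factors), giving T(n) = Θ(n^(log_10 100) · (log n)^(2+1)) = Θ(n^2 · (log n)^3).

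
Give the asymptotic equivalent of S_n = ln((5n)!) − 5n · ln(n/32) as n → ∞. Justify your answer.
S_n ~ 5n · (ln 160 − 1) + O(ln n)

Stirling: ln((5n)!) = 5n ln(5n) − 5n + O(ln n).
  S_n = 5n ln(5n) − 5n − 5n ln(n/32) + O(ln n)
      = 5n ln(5n) − 5n ln n + 5n ln 32 − 5n + O(ln n)
      = 5n ln 5 + 5n ln 32 − 5n + O(ln n)
      = 5n (ln 160 − 1) + O(ln n).
Numerically ln(160) − 1 ≈ 4.0752.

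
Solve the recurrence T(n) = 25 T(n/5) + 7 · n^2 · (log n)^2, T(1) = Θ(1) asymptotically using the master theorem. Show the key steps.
T(n) = Θ(n^2 · (log n)^3)

Here log_5 25 = 2 and f(n) = 7 · n^2 · (log n)^2 = Θ(n^(log_5 25) · (log n)^2). This is the extended Case 2 of the master theorem (f matches the critical exponent up to log factors), giving T(n) = Θ(n^(log_5 25) · (log n)^(2+1)) = Θ(n^2 · (log n)^3).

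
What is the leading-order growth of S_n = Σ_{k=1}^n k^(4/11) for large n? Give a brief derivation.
S_n ~ (11/15) · n^(15/11)

Integral comparison: Σ_{k=1}^n k^(4/11) = ∫_0^n x^(4/11) dx + O(n^(4/11)). The integral is n^(1 + 4/11) / (1 + 4/11) = n^((4+11)/11) / ((4+11)/11) = (11/15) · n^(15/11).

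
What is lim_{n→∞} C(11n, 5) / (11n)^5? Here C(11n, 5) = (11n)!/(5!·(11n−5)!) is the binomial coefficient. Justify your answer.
lim = 1/5! = 1/120

With N = 11n → ∞: C(N, 5) / N^5 = [N(N−1)…(N−4)] / (5! · N^5) = (1/5!) · 1 · (1 − 1/(11n)) · (1 − 2/(11n)) · (1 − 3/(11n)) · (1 − 4/(11n)). Each factor → 1 as N → ∞, so the limit is 1/5! = 1/120.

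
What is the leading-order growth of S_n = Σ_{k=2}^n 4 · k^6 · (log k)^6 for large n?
S_n ~ 4 · n^7 · (log n)^6 / 7

By integral comparison, S_n = ∫_1^n 4 · x^6 · (log x)^6 dx + O(n^6 · (log n)^6). For the integral, the leading term of ∫_1^n x^6 (log x)^6 dx is n^7/7 · (log n)^6 (by repeated integration by parts; each step lowers the log-exponent and produces a relatively O(1/log n) correction). Hence S_n ~ 4 · n^7 · (log n)^6 / 7.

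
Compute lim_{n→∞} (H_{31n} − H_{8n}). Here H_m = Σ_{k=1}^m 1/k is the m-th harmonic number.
lim = ln(31/8)

Euler-Maclaurin gives H_m = ln m + γ + 1/(2m) + O(1/m^2). The γ and O(1/m) terms cancel in the difference:
  H_{31n} − H_{8n} = ln(31n) − ln(8n) + O(1/n) = ln(31/8) + O(1/n).
Hence the limit is ln(31/8).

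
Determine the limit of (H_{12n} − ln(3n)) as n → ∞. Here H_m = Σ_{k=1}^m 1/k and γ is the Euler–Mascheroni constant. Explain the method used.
lim = ln 4 + γ

By Euler-Maclaurin, H_m = ln m + γ + O(1/m). So
  H_{12n} − ln(3n) = ln(12n) + γ − ln(3n) + O(1/n)
                       = ln(12/3) + γ + O(1/n).
Hence the limit is ln(12/3) + γ (= ln 4).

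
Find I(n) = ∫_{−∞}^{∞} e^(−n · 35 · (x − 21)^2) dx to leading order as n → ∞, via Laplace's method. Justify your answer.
I(n) = sqrt(π/(35n))

Here φ(x) = 35 · (x − 21)^2 has its unique minimum at x* = 21 with φ(x*) = 0 and φ''(x*) = 70. Laplace's method gives
  I(n) ~ e^(−n φ(x*)) · sqrt(2π / (n · φ''(x*))) = sqrt(2π / (70n)) = sqrt(π/(35n)).
This is exact: substituting u = (x − 21)·sqrt(35n) gives I(n) = (1/sqrt(35n)) ∫_{−∞}^{∞} e^(−u^2) du = sqrt(π/(35n)).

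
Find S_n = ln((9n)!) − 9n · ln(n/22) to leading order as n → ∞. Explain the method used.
S_n ~ 9n · (ln 198 − 1) + O(ln n)

Stirling: ln((9n)!) = 9n ln(9n) − 9n + O(ln n).
  S_n = 9n ln(9n) − 9n − 9n ln(n/22) + O(ln n)
      = 9n ln(9n) − 9n ln n + 9n ln 22 − 9n + O(ln n)
      = 9n ln 9 + 9n ln 22 − 9n + O(ln n)
      = 9n (ln 198 − 1) + O(ln n).
Numerically ln(198) − 1 ≈ 4.2883.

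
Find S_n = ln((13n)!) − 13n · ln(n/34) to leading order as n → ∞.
S_n ~ 13n · (ln 442 − 1) + O(ln n)

Stirling: ln((13n)!) = 13n ln(13n) − 13n + O(ln n).
  S_n = 13n ln(13n) − 13n − 13n ln(n/34) + O(ln n)
      = 13n ln(13n) − 13n ln n + 13n ln 34 − 13n + O(ln n)
      = 13n ln 13 + 13n ln 34 − 13n + O(ln n)
      = 13n (ln 442 − 1) + O(ln n).
Numerically ln(442) − 1 ≈ 5.0913.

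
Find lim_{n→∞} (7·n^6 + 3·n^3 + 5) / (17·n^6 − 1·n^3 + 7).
lim = 7/17

For large n the leading n^6 terms dominate both numerator and denominator. Dividing top and bottom by n^6, every other term tends to 0, leaving 7/17.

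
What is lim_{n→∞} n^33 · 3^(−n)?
lim = 0

Exponentials with base > 1 dominate every fixed polynomial: for any fixed c, n^c / 3^n → 0 as n → ∞ (e.g. by the ratio test, or by writing 3^n = e^(n ln 3) and noting e^(n ln 3) / n^c → ∞). Hence n^33 · 3^(−n) = n^33 / 3^n → 0.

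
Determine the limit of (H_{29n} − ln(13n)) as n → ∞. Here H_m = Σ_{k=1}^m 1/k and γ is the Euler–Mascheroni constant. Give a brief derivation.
lim = ln(29/13) + γ

By Euler-Maclaurin, H_m = ln m + γ + O(1/m). So
  H_{29n} − ln(13n) = ln(29n) + γ − ln(13n) + O(1/n)
                       = ln(29/13) + γ + O(1/n).
Hence the limit is ln(29/13) + γ.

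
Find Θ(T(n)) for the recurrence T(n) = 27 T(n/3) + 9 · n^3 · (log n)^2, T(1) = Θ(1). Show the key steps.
T(n) = Θ(n^3 · (log n)^3)

Here log_3 27 = 3 and f(n) = 9 · n^3 · (log n)^2 = Θ(n^(log_3 27) · (log n)^2). This is the extended Case 2 of the master theorem (f matches the critical exponent up to log factors), giving T(n) = Θ(n^(log_3 27) · (log n)^(2+1)) = Θ(n^3 · (log n)^3).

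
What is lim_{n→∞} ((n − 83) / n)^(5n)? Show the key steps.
lim = e^(−415)

Rewrite as (1 − 83/n)^(5n). By the standard limit (1 + x/n)^n → e^x, we have (1 − 83/n)^n → e^(−83), and raising to the 5th power gives e^(−415).
More precisely, ln[(1 − 83/n)^(5n)] = 5n · ln(1 − 83/n) = 5n · (-83/n + O(1/n^2)) = -415 + O(1/n) → -415.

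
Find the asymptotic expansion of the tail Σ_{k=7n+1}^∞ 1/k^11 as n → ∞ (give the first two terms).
Σ_{k>7n} 1/k^11 = 1/(10 · (7n)^10) − 1/(2 · (7n)^11) + O(1/(7n)^12)

Compare to the integral: ∫_{7n}^∞ x^(−11) dx = [−x^(−10)/10]_{7n}^∞ = 1/((11−1)·(7n)^10). The Euler-Maclaurin correction adds −f(7n)/2 = −1/(2·(7n)^11). Euler-Maclaurin then gives
  Σ_{k>7n} 1/k^11 = ∫_{7n}^∞ dx/x^11 − 1/(2·(7n)^11) + O(1/(7n)^12).
(Equivalently this is ζ(11) − Σ_{k≤7n} 1/k^11.)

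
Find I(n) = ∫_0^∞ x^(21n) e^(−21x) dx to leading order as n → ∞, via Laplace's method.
I(n) ~ (sqrt(2π·21n) / 21) · (21n/(21e))^(21n)

Write the integrand as exp(21n ln x − 21x) and set f(x) = 21n ln x − 21x. Then f'(x) = 21n/x − 21 = 0 at x* = 21n/21, and f''(x*) = −21n/x*^2 = −21^2/(21n). Laplace's method (interior maximum) gives
  I(n) ~ e^(f(x*)) · sqrt(2π / |f''(x*)|)
        = exp(21n ln(21n/21) − 21n) · sqrt(2π · 21n / 21^2)
        = (21n/21)^(21n) e^(−21n) · sqrt(2π·21n) / 21
        = (sqrt(2π·21n) / 21) · (21n/(21e))^(21n).
This matches Γ(21n+1)/21^(21n+1) with Stirling applied to Γ.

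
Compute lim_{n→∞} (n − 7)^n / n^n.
lim = e^(−7)

Rewrite as (1 − 7/n)^(n). By the standard limit (1 + x/n)^n → e^x, we have (1 − 7/n)^n → e^(−7), and raising to the 1st power gives e^(−7).
More precisely, ln[(1 − 7/n)^(n)] = n · ln(1 − 7/n) = n · (-7/n + O(1/n^2)) = -7 + O(1/n) → -7.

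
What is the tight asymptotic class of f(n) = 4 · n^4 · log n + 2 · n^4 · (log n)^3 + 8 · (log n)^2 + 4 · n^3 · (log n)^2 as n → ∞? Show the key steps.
f(n) ∈ Θ(n^4 · (log n)^3)

Compare the terms by growth order. For large n, n^a · (log n)^b dominates n^a' · (log n)^b' iff a > a', or (a = a' and b > b'). Ranking the 4 terms shows the dominant one is 2 · n^4 · (log n)^3. Hence f(n) ∈ Θ(n^4 · (log n)^3).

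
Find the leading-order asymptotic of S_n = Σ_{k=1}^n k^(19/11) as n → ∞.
S_n ~ (11/30) · n^(30/11)

Integral comparison: Σ_{k=1}^n k^(19/11) = ∫_0^n x^(19/11) dx + O(n^(19/11)). The integral is n^(1 + 19/11) / (1 + 19/11) = n^((19+11)/11) / ((19+11)/11) = (11/30) · n^(30/11).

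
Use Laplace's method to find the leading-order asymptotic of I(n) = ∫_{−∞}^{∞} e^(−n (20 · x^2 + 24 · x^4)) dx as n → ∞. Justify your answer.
I(n) ~ sqrt(π/(20n))

φ(x) = 20 · x^2 + 24 · x^4 has its unique global minimum at x* = 0 (since φ'(x) = 40x + 96x^3 = 0 only at x = 0 for real x with both coefficients positive, and φ → ∞ as |x| → ∞). At x* = 0, φ(0) = 0 and φ''(0) = 40. Laplace's method then gives
  I(n) ~ sqrt(2π / (n · φ''(0))) · e^(−n φ(0)) = sqrt(2π / (40n)) = sqrt(π/(20n)).
The 24 · x^4 term contributes only at subleading order (an O(1/n) relative correction).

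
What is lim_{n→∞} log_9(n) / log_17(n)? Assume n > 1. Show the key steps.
lim = ln(17) / ln(9) = log_9(17)

Change of base: log_9(n) = ln n / ln 9 and log_17(n) = ln n / ln 17. The ratio is (ln n / ln 9) · (ln 17 / ln n) = ln 17 / ln 9, a constant independent of n. So the limit is ln 17 / ln 9 = log_9(17).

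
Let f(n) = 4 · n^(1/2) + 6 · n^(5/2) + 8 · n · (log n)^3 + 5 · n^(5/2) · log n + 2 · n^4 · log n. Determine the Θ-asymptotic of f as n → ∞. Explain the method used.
f(n) ∈ Θ(n^4 · log n)

Compare the terms by growth order. For large n, n^a · (log n)^b dominates n^a' · (log n)^b' iff a > a', or (a = a' and b > b'). Ranking the 5 terms shows the dominant one is 2 · n^4 · log n. Hence f(n) ∈ Θ(n^4 · log n).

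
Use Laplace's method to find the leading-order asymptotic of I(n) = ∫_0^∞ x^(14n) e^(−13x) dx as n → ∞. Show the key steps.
I(n) ~ (sqrt(2π·14n) / 13) · (14n/(13e))^(14n)

Write the integrand as exp(14n ln x − 13x) and set f(x) = 14n ln x − 13x. Then f'(x) = 14n/x − 13 = 0 at x* = 14n/13, and f''(x*) = −14n/x*^2 = −13^2/(14n). Laplace's method (interior maximum) gives
  I(n) ~ e^(f(x*)) · sqrt(2π / |f''(x*)|)
        = exp(14n ln(14n/13) − 14n) · sqrt(2π · 14n / 13^2)
        = (14n/13)^(14n) e^(−14n) · sqrt(2π·14n) / 13
        = (sqrt(2π·14n) / 13) · (14n/(13e))^(14n).
This matches Γ(14n+1)/13^(14n+1) with Stirling applied to Γ.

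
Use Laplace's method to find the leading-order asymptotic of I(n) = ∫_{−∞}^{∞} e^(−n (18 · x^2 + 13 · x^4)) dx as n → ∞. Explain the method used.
I(n) ~ sqrt(π/(18n))

φ(x) = 18 · x^2 + 13 · x^4 has its unique global minimum at x* = 0 (since φ'(x) = 36x + 52x^3 = 0 only at x = 0 for real x with both coefficients positive, and φ → ∞ as |x| → ∞). At x* = 0, φ(0) = 0 and φ''(0) = 36. Laplace's method then gives
  I(n) ~ sqrt(2π / (n · φ''(0))) · e^(−n φ(0)) = sqrt(2π / (36n)) = sqrt(π/(18n)).
The 13 · x^4 term contributes only at subleading order (an O(1/n) relative correction).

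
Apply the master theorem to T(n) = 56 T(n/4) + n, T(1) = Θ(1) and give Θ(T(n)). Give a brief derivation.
T(n) = Θ(n^(log_4 56))

Master theorem: compare f(n) = n to n^(log_4 56) where log_4 56 ≈ 2.904. Since 1 < log_4 56, we have f(n) = O(n^(log_4 56 − ε)) for some ε > 0 — Case 1. Hence T(n) = Θ(n^(log_4 56)).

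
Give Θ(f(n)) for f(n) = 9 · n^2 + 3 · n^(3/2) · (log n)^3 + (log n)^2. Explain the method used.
f(n) ∈ Θ(n^2)

Compare the terms by growth order. For large n, n^a · (log n)^b dominates n^a' · (log n)^b' iff a > a', or (a = a' and b > b'). Ranking the 3 terms shows the dominant one is 9 · n^2. Hence f(n) ∈ Θ(n^2).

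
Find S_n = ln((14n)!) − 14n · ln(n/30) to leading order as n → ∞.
S_n ~ 14n · (ln 420 − 1) + O(ln n)

Stirling: ln((14n)!) = 14n ln(14n) − 14n + O(ln n).
  S_n = 14n ln(14n) − 14n − 14n ln(n/30) + O(ln n)
      = 14n ln(14n) − 14n ln n + 14n ln 30 − 14n + O(ln n)
      = 14n ln 14 + 14n ln 30 − 14n + O(ln n)
      = 14n (ln 420 − 1) + O(ln n).
Numerically ln(420) − 1 ≈ 5.0403.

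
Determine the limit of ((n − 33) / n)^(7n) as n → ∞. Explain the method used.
lim = e^(−231)

Rewrite as (1 − 33/n)^(7n). By the standard limit (1 + x/n)^n → e^x, we have (1 − 33/n)^n → e^(−33), and raising to the 7th power gives e^(−231).
More precisely, ln[(1 − 33/n)^(7n)] = 7n · ln(1 − 33/n) = 7n · (-33/n + O(1/n^2)) = -231 + O(1/n) → -231.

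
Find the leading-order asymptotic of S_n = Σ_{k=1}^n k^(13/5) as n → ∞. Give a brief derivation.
S_n ~ (5/18) · n^(18/5)

Integral comparison: Σ_{k=1}^n k^(13/5) = ∫_0^n x^(13/5) dx + O(n^(13/5)). The integral is n^(1 + 13/5) / (1 + 13/5) = n^((13+5)/5) / ((13+5)/5) = (5/18) · n^(18/5).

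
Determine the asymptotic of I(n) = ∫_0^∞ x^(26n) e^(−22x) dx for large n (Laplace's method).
I(n) ~ (sqrt(2π·26n) / 22) · (26n/(22e))^(26n)

Write the integrand as exp(26n ln x − 22x) and set f(x) = 26n ln x − 22x. Then f'(x) = 26n/x − 22 = 0 at x* = 26n/22, and f''(x*) = −26n/x*^2 = −22^2/(26n). Laplace's method (interior maximum) gives
  I(n) ~ e^(f(x*)) · sqrt(2π / |f''(x*)|)
        = exp(26n ln(26n/22) − 26n) · sqrt(2π · 26n / 22^2)
        = (26n/22)^(26n) e^(−26n) · sqrt(2π·26n) / 22
        = (sqrt(2π·26n) / 22) · (26n/(22e))^(26n).
This matches Γ(26n+1)/22^(26n+1) with Stirling applied to Γ.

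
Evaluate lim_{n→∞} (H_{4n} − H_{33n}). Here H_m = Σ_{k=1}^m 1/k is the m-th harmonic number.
lim = ln(4/33)

Euler-Maclaurin gives H_m = ln m + γ + 1/(2m) + O(1/m^2). The γ and O(1/m) terms cancel in the difference:
  H_{4n} − H_{33n} = ln(4n) − ln(33n) + O(1/n) = ln(4/33) + O(1/n).
Hence the limit is ln(4/33).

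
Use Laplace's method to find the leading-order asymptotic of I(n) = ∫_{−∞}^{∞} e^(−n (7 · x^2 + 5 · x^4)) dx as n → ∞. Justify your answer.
I(n) ~ sqrt(π/(7n))

φ(x) = 7 · x^2 + 5 · x^4 has its unique global minimum at x* = 0 (since φ'(x) = 14x + 20x^3 = 0 only at x = 0 for real x with both coefficients positive, and φ → ∞ as |x| → ∞). At x* = 0, φ(0) = 0 and φ''(0) = 14. Laplace's method then gives
  I(n) ~ sqrt(2π / (n · φ''(0))) · e^(−n φ(0)) = sqrt(2π / (14n)) = sqrt(π/(7n)).
The 5 · x^4 term contributes only at subleading order (an O(1/n) relative correction).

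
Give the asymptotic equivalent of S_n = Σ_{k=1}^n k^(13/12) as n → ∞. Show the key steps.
S_n ~ (12/25) · n^(25/12)

Integral comparison: Σ_{k=1}^n k^(13/12) = ∫_0^n x^(13/12) dx + O(n^(13/12)). The integral is n^(1 + 13/12) / (1 + 13/12) = n^((13+12)/12) / ((13+12)/12) = (12/25) · n^(25/12).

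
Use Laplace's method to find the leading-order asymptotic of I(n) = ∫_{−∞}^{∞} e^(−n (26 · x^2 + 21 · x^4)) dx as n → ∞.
I(n) ~ sqrt(π/(26n))

φ(x) = 26 · x^2 + 21 · x^4 has its unique global minimum at x* = 0 (since φ'(x) = 52x + 84x^3 = 0 only at x = 0 for real x with both coefficients positive, and φ → ∞ as |x| → ∞). At x* = 0, φ(0) = 0 and φ''(0) = 52. Laplace's method then gives
  I(n) ~ sqrt(2π / (n · φ''(0))) · e^(−n φ(0)) = sqrt(2π / (52n)) = sqrt(π/(26n)).
The 21 · x^4 term contributes only at subleading order (an O(1/n) relative correction).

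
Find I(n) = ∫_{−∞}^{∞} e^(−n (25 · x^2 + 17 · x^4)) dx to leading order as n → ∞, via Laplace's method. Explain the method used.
I(n) ~ sqrt(π/(25n))

φ(x) = 25 · x^2 + 17 · x^4 has its unique global minimum at x* = 0 (since φ'(x) = 50x + 68x^3 = 0 only at x = 0 for real x with both coefficients positive, and φ → ∞ as |x| → ∞). At x* = 0, φ(0) = 0 and φ''(0) = 50. Laplace's method then gives
  I(n) ~ sqrt(2π / (n · φ''(0))) · e^(−n φ(0)) = sqrt(2π / (50n)) = sqrt(π/(25n)).
The 17 · x^4 term contributes only at subleading order (an O(1/n) relative correction).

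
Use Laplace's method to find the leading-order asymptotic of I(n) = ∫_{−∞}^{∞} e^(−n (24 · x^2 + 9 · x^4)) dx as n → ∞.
I(n) ~ sqrt(π/(24n))

φ(x) = 24 · x^2 + 9 · x^4 has its unique global minimum at x* = 0 (since φ'(x) = 48x + 36x^3 = 0 only at x = 0 for real x with both coefficients positive, and φ → ∞ as |x| → ∞). At x* = 0, φ(0) = 0 and φ''(0) = 48. Laplace's method then gives
  I(n) ~ sqrt(2π / (n · φ''(0))) · e^(−n φ(0)) = sqrt(2π / (48n)) = sqrt(π/(24n)).
The 9 · x^4 term contributes only at subleading order (an O(1/n) relative correction).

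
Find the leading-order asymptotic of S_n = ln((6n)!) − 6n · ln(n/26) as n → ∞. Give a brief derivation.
S_n ~ 6n · (ln 156 − 1) + O(ln n)

Stirling: ln((6n)!) = 6n ln(6n) − 6n + O(ln n).
  S_n = 6n ln(6n) − 6n − 6n ln(n/26) + O(ln n)
      = 6n ln(6n) − 6n ln n + 6n ln 26 − 6n + O(ln n)
      = 6n ln 6 + 6n ln 26 − 6n + O(ln n)
      = 6n (ln 156 − 1) + O(ln n).
Numerically ln(156) − 1 ≈ 4.0499.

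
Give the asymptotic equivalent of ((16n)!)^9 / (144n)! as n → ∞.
((16n)!)^9/(144n)! ~ ((2π·16n)^(8/2) / 3) · 9^(−9·16n)  →  0

Write N = 16n. Stirling: N! ~ sqrt(2π N)(N/e)^N and (9N)! ~ sqrt(2π·9N)·(9N/e)^(9N).
  (N!)^9/(9N)! ~ (2π N)^(9/2) (N/e)^(9N) / [sqrt(2π·9N) (9N/e)^(9N)]
     = (2π N)^(9/2) / sqrt(2π·9N) · (N/(9N))^(9N)
     = (2π N)^((9−1)/2) / 3 · 9^(−9N).
Since 9^9 > 1, the factor 9^(−9N) decays exponentially, so the ratio → 0. Substituting N = 16n gives the stated form.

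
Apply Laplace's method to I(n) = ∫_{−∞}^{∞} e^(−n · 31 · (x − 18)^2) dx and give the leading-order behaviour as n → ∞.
I(n) = sqrt(π/(31n))

Here φ(x) = 31 · (x − 18)^2 has its unique minimum at x* = 18 with φ(x*) = 0 and φ''(x*) = 62. Laplace's method gives
  I(n) ~ e^(−n φ(x*)) · sqrt(2π / (n · φ''(x*))) = sqrt(2π / (62n)) = sqrt(π/(31n)).
This is exact: substituting u = (x − 18)·sqrt(31n) gives I(n) = (1/sqrt(31n)) ∫_{−∞}^{∞} e^(−u^2) du = sqrt(π/(31n)).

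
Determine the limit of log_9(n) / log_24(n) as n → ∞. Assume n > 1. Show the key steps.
lim = ln(24) / ln(9) = log_9(24)

Change of base: log_9(n) = ln n / ln 9 and log_24(n) = ln n / ln 24. The ratio is (ln n / ln 9) · (ln 24 / ln n) = ln 24 / ln 9, a constant independent of n. So the limit is ln 24 / ln 9 = log_9(24).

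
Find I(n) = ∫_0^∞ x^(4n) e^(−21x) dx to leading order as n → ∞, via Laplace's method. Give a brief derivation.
I(n) ~ (sqrt(2π·4n) / 21) · (4n/(21e))^(4n)

Write the integrand as exp(4n ln x − 21x) and set f(x) = 4n ln x − 21x. Then f'(x) = 4n/x − 21 = 0 at x* = 4n/21, and f''(x*) = −4n/x*^2 = −21^2/(4n). Laplace's method (interior maximum) gives
  I(n) ~ e^(f(x*)) · sqrt(2π / |f''(x*)|)
        = exp(4n ln(4n/21) − 4n) · sqrt(2π · 4n / 21^2)
        = (4n/21)^(4n) e^(−4n) · sqrt(2π·4n) / 21
        = (sqrt(2π·4n) / 21) · (4n/(21e))^(4n).
This matches Γ(4n+1)/21^(4n+1) with Stirling applied to Γ.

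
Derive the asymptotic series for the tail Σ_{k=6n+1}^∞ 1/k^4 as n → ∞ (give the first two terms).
Σ_{k>6n} 1/k^4 = 1/(3 · (6n)^3) − 1/(2 · (6n)^4) + O(1/(6n)^5)

Compare to the integral: ∫_{6n}^∞ x^(−4) dx = [−x^(−3)/3]_{6n}^∞ = 1/((4−1)·(6n)^3). The Euler-Maclaurin correction adds −f(6n)/2 = −1/(2·(6n)^4). Euler-Maclaurin then gives
  Σ_{k>6n} 1/k^4 = ∫_{6n}^∞ dx/x^4 − 1/(2·(6n)^4) + O(1/(6n)^5).
(Equivalently this is ζ(4) − Σ_{k≤6n} 1/k^4.)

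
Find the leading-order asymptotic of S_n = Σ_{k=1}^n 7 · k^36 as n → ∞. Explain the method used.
S_n ~ 7 · n^37 / 37

By integral comparison (Euler-Maclaurin), Σ_{k=1}^n 7 · k^36 = 7 · ∫_0^n x^36 dx + O(n^36) = 7 · n^37/37 + O(n^36). (Equivalently, Faulhaber's formula gives the same leading term.)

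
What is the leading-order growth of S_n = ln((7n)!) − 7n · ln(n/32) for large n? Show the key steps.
S_n ~ 7n · (ln 224 − 1) + O(ln n)

Stirling: ln((7n)!) = 7n ln(7n) − 7n + O(ln n).
  S_n = 7n ln(7n) − 7n − 7n ln(n/32) + O(ln n)
      = 7n ln(7n) − 7n ln n + 7n ln 32 − 7n + O(ln n)
      = 7n ln 7 + 7n ln 32 − 7n + O(ln n)
      = 7n (ln 224 − 1) + O(ln n).
Numerically ln(224) − 1 ≈ 4.4116.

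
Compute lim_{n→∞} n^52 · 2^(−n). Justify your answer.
lim = 0

Exponentials with base > 1 dominate every fixed polynomial: for any fixed c, n^c / 2^n → 0 as n → ∞ (e.g. by the ratio test, or by writing 2^n = e^(n ln 2) and noting e^(n ln 2) / n^c → ∞). Hence n^52 · 2^(−n) = n^52 / 2^n → 0.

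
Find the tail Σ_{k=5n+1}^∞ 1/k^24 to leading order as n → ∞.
Σ_{k>5n} 1/k^24 ~ 1/(23 · (5n)^23)

Compare to the integral: ∫_{5n}^∞ x^(−24) dx = [−x^(−23)/23]_{5n}^∞ = 1/((24−1)·(5n)^23). Euler-Maclaurin then gives
  Σ_{k>5n} 1/k^24 = ∫_{5n}^∞ dx/x^24 − 1/(2·(5n)^24) + O(1/(5n)^25).
(Equivalently this is ζ(24) − Σ_{k≤5n} 1/k^24.)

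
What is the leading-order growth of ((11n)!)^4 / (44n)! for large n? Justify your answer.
((11n)!)^4/(44n)! ~ ((2π·11n)^(3/2) / 2) · 4^(−4·11n)  →  0

Write N = 11n. Stirling: N! ~ sqrt(2π N)(N/e)^N and (4N)! ~ sqrt(2π·4N)·(4N/e)^(4N).
  (N!)^4/(4N)! ~ (2π N)^(4/2) (N/e)^(4N) / [sqrt(2π·4N) (4N/e)^(4N)]
     = (2π N)^(4/2) / sqrt(2π·4N) · (N/(4N))^(4N)
     = (2π N)^((4−1)/2) / 2 · 4^(−4N).
Since 4^4 > 1, the factor 4^(−4N) decays exponentially, so the ratio → 0. Substituting N = 11n gives the stated form.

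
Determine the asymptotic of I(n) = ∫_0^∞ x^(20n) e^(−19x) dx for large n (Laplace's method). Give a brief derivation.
I(n) ~ (sqrt(2π·20n) / 19) · (20n/(19e))^(20n)

Write the integrand as exp(20n ln x − 19x) and set f(x) = 20n ln x − 19x. Then f'(x) = 20n/x − 19 = 0 at x* = 20n/19, and f''(x*) = −20n/x*^2 = −19^2/(20n). Laplace's method (interior maximum) gives
  I(n) ~ e^(f(x*)) · sqrt(2π / |f''(x*)|)
        = exp(20n ln(20n/19) − 20n) · sqrt(2π · 20n / 19^2)
        = (20n/19)^(20n) e^(−20n) · sqrt(2π·20n) / 19
        = (sqrt(2π·20n) / 19) · (20n/(19e))^(20n).
This matches Γ(20n+1)/19^(20n+1) with Stirling applied to Γ.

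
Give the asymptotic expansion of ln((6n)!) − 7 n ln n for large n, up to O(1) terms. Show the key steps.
ln((6n)!) − 7 n ln n = −n ln n + 6(ln 6 − 1) n + (1/2) ln(2π·6n) + O(1/n)

Stirling: ln((6n)!) = 6n ln(6n) − 6n + (1/2) ln(2π·6n) + O(1/n).
Expand 6n ln(6n) = 6n (ln n + ln 6) = 6n ln n + 6n ln 6.
Subtract 7n ln n: leading term is (6 − 7) n ln n = −n ln n. The next term is 6n ln 6 − 6n = 6(ln 6 − 1) n. Then the (1/2) ln(2π·6n) correction.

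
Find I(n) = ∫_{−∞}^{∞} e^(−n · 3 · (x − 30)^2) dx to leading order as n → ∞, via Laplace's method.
I(n) = sqrt(π/(3n))

Here φ(x) = 3 · (x − 30)^2 has its unique minimum at x* = 30 with φ(x*) = 0 and φ''(x*) = 6. Laplace's method gives
  I(n) ~ e^(−n φ(x*)) · sqrt(2π / (n · φ''(x*))) = sqrt(2π / (6n)) = sqrt(π/(3n)).
This is exact: substituting u = (x − 30)·sqrt(3n) gives I(n) = (1/sqrt(3n)) ∫_{−∞}^{∞} e^(−u^2) du = sqrt(π/(3n)).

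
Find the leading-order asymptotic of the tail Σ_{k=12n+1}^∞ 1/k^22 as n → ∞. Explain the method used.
Σ_{k>12n} 1/k^22 ~ 1/(21 · (12n)^21)

Compare to the integral: ∫_{12n}^∞ x^(−22) dx = [−x^(−21)/21]_{12n}^∞ = 1/((22−1)·(12n)^21). Euler-Maclaurin then gives
  Σ_{k>12n} 1/k^22 = ∫_{12n}^∞ dx/x^22 − 1/(2·(12n)^22) + O(1/(12n)^23).
(Equivalently this is ζ(22) − Σ_{k≤12n} 1/k^22.)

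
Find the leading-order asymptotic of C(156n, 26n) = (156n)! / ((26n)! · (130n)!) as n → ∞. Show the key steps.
C(156n, 26n) ~ (46656/3125)^(26n) · sqrt(3/(5π·26n))

Write N = 26n. Apply Stirling to each factorial:
  (6N)! ~ sqrt(2π·6N) · (6N/e)^(6N),
  N! ~ sqrt(2π N) · (N/e)^N,
  (5N)! ~ sqrt(2π·5N) · (5N/e)^(5N).
The exponential factors combine to (6N)^(6N) / (N^N · (5N)^(5N)) = 6^(6N)/5^(5N) = (6^6/5^5)^N = (46656/3125)^N.
The square-root prefactors combine to sqrt(2π·6N) / (sqrt(2π N)·sqrt(2π·5N)) = sqrt(6 / (2π·5·N)) = sqrt(3/(5π·26n)).
Substituting N = 26n: C(156n, 26n) ~ (46656/3125)^(26n) · sqrt(3/(5π·26n)).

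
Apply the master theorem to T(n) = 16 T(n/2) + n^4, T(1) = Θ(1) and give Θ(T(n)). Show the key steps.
T(n) = Θ(n^4 log n)

log_2 16 = 4, and f(n) = n^4 = Θ(n^(log_2 16)). This is Case 2 of the master theorem: T(n) = Θ(f(n) · log n) = Θ(n^4 log n).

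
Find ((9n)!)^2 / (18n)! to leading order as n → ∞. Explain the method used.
((9n)!)^2/(18n)! ~ ((2π·9n)^(1/2) / sqrt(2)) · 2^(−2·9n)  →  0

Write N = 9n. Stirling: N! ~ sqrt(2π N)(N/e)^N and (2N)! ~ sqrt(2π·2N)·(2N/e)^(2N).
  (N!)^2/(2N)! ~ (2π N)^(2/2) (N/e)^(2N) / [sqrt(2π·2N) (2N/e)^(2N)]
     = (2π N)^(2/2) / sqrt(2π·2N) · (N/(2N))^(2N)
     = (2π N)^((2−1)/2) / sqrt(2) · 2^(−2N).
Since 2^2 > 1, the factor 2^(−2N) decays exponentially, so the ratio → 0. Substituting N = 9n gives the stated form.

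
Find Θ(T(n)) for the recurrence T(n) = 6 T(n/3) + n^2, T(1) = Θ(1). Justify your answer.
T(n) = Θ(n^2)

log_3 6 ≈ 1.631. f(n) = n^2 dominates n^(log_3 6) since 2 > 1.631, and the regularity condition a·f(n/b) = 6·(n/3)^2 = (6/9)·n^2 ≤ c·f(n) holds with c = 6/9 ≈ 0.667 < 1. So this is Case 3: T(n) = Θ(f(n)) = Θ(n^2).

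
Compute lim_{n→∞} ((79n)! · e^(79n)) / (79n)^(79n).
lim = ∞

Stirling: (79n)! ~ sqrt(2π·79n) · (79n/e)^(79n). Hence
  (79n)! · e^(79n) / (79n)^(79n) ~ sqrt(2π·79n) = sqrt(2π·79) · sqrt(n) → ∞.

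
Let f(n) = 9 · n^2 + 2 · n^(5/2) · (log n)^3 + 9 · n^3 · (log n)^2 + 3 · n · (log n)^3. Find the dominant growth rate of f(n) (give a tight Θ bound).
f(n) ∈ Θ(n^3 · (log n)^2)

Compare the terms by growth order. For large n, n^a · (log n)^b dominates n^a' · (log n)^b' iff a > a', or (a = a' and b > b'). Ranking the 4 terms shows the dominant one is 9 · n^3 · (log n)^2. Hence f(n) ∈ Θ(n^3 · (log n)^2).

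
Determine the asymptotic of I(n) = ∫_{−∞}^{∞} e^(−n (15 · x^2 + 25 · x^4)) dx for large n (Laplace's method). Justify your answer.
I(n) ~ sqrt(π/(15n))

φ(x) = 15 · x^2 + 25 · x^4 has its unique global minimum at x* = 0 (since φ'(x) = 30x + 100x^3 = 0 only at x = 0 for real x with both coefficients positive, and φ → ∞ as |x| → ∞). At x* = 0, φ(0) = 0 and φ''(0) = 30. Laplace's method then gives
  I(n) ~ sqrt(2π / (n · φ''(0))) · e^(−n φ(0)) = sqrt(2π / (30n)) = sqrt(π/(15n)).
The 25 · x^4 term contributes only at subleading order (an O(1/n) relative correction).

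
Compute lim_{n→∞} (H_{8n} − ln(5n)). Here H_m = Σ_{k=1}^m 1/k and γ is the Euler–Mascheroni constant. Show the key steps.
lim = ln(8/5) + γ

By Euler-Maclaurin, H_m = ln m + γ + O(1/m). So
  H_{8n} − ln(5n) = ln(8n) + γ − ln(5n) + O(1/n)
                       = ln(8/5) + γ + O(1/n).
Hence the limit is ln(8/5) + γ.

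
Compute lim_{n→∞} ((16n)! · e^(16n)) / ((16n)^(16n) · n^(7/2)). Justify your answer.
lim = 0

Stirling: (16n)! ~ sqrt(2π·16n) · (16n/e)^(16n). Hence
  (16n)! · e^(16n) / (16n)^(16n) ~ sqrt(2π·16n).
Dividing by n^(7/2): sqrt(2π·16n) / n^(7/2) = sqrt(2π·16) · n^((1−7)/2), so the expression behaves like sqrt(2π·16) · n^((1−7)/2) → 0.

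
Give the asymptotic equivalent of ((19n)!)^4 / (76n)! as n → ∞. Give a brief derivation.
((19n)!)^4/(76n)! ~ ((2π·19n)^(3/2) / 2) · 4^(−4·19n)  →  0

Write N = 19n. Stirling: N! ~ sqrt(2π N)(N/e)^N and (4N)! ~ sqrt(2π·4N)·(4N/e)^(4N).
  (N!)^4/(4N)! ~ (2π N)^(4/2) (N/e)^(4N) / [sqrt(2π·4N) (4N/e)^(4N)]
     = (2π N)^(4/2) / sqrt(2π·4N) · (N/(4N))^(4N)
     = (2π N)^((4−1)/2) / 2 · 4^(−4N).
Since 4^4 > 1, the factor 4^(−4N) decays exponentially, so the ratio → 0. Substituting N = 19n gives the stated form.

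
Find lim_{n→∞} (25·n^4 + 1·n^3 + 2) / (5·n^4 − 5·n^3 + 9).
lim = 25/5 = 5

For large n the leading n^4 terms dominate both numerator and denominator. Dividing top and bottom by n^4, every other term tends to 0, leaving 25/5 = 5.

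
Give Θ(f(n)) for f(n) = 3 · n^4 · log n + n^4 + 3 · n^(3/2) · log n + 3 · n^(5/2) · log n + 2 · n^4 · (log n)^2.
f(n) ∈ Θ(n^4 · (log n)^2)

Compare the terms by growth order. For large n, n^a · (log n)^b dominates n^a' · (log n)^b' iff a > a', or (a = a' and b > b'). Ranking the 5 terms shows the dominant one is 2 · n^4 · (log n)^2. Hence f(n) ∈ Θ(n^4 · (log n)^2).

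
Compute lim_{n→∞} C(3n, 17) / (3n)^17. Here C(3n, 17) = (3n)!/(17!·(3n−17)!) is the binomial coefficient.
lim = 1/17! = 1/355687428096000

With N = 3n → ∞: C(N, 17) / N^17 = [N(N−1)…(N−16)] / (17! · N^17) = (1/17!) · 1 · (1 − 1/(3n)) · … · (1 − 16/(3n)). Each factor → 1 as N → ∞, so the limit is 1/17! = 1/355687428096000.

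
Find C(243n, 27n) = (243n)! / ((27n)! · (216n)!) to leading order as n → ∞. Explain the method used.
C(243n, 27n) ~ (387420489/16777216)^(27n) · sqrt(9/(16π·27n))

Write N = 27n. Apply Stirling to each factorial:
  (9N)! ~ sqrt(2π·9N) · (9N/e)^(9N),
  N! ~ sqrt(2π N) · (N/e)^N,
  (8N)! ~ sqrt(2π·8N) · (8N/e)^(8N).
The exponential factors combine to (9N)^(9N) / (N^N · (8N)^(8N)) = 9^(9N)/8^(8N) = (9^9/8^8)^N = (387420489/16777216)^N.
The square-root prefactors combine to sqrt(2π·9N) / (sqrt(2π N)·sqrt(2π·8N)) = sqrt(9 / (2π·8·N)) = sqrt(9/(16π·27n)).
Substituting N = 27n: C(243n, 27n) ~ (387420489/16777216)^(27n) · sqrt(9/(16π·27n)).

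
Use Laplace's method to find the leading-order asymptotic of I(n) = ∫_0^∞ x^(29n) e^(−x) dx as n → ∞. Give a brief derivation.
I(n) ~ sqrt(2π·29n) · (29n/e)^(29n)

Write the integrand as exp(29n ln x − x) and set f(x) = 29n ln x − x. Then f'(x) = 29n/x − 1 = 0 at x* = 29n, and f''(x*) = −29n/x*^2 = −1/(29n). Laplace's method (interior maximum) gives
  I(n) ~ e^(f(x*)) · sqrt(2π / |f''(x*)|)
        = exp(29n ln(29n) − 29n) · sqrt(2π · 29n)
        = (29n)^(29n) e^(−29n) · sqrt(2π·29n)
        = sqrt(2π·29n) · (29n/e)^(29n).
This matches Γ(29n+1) with Stirling applied to Γ.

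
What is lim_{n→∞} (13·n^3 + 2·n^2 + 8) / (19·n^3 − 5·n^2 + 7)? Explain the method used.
lim = 13/19

For large n the leading n^3 terms dominate both numerator and denominator. Dividing top and bottom by n^3, every other term tends to 0, leaving 13/19.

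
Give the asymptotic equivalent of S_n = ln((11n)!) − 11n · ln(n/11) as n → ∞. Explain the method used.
S_n ~ 11n · (ln 121 − 1) + O(ln n)

Stirling: ln((11n)!) = 11n ln(11n) − 11n + O(ln n).
  S_n = 11n ln(11n) − 11n − 11n ln(n/11) + O(ln n)
      = 11n ln(11n) − 11n ln n + 11n ln 11 − 11n + O(ln n)
      = 11n ln 11 + 11n ln 11 − 11n + O(ln n)
      = 11n (ln 121 − 1) + O(ln n).
Numerically ln(121) − 1 ≈ 3.7958.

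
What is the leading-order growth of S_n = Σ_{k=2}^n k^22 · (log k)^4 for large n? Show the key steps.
S_n ~ n^23 · (log n)^4 / 23

By integral comparison, S_n = ∫_1^n x^22 · (log x)^4 dx + O(n^22 · (log n)^4). For the integral, the leading term of ∫_1^n x^22 (log x)^4 dx is n^23/23 · (log n)^4 (by repeated integration by parts; each step lowers the log-exponent and produces a relatively O(1/log n) correction). Hence S_n ~ n^23 · (log n)^4 / 23.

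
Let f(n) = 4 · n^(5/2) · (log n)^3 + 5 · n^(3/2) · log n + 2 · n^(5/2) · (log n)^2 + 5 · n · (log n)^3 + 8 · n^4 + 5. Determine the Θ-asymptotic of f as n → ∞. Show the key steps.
f(n) ∈ Θ(n^4)

Compare the terms by growth order. For large n, n^a · (log n)^b dominates n^a' · (log n)^b' iff a > a', or (a = a' and b > b'). Ranking the 6 terms shows the dominant one is 8 · n^4. Hence f(n) ∈ Θ(n^4).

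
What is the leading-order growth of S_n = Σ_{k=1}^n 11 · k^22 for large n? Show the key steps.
S_n ~ 11 · n^23 / 23

By integral comparison (Euler-Maclaurin), Σ_{k=1}^n 11 · k^22 = 11 · ∫_0^n x^22 dx + O(n^22) = 11 · n^23/23 + O(n^22). (Equivalently, Faulhaber's formula gives the same leading term.)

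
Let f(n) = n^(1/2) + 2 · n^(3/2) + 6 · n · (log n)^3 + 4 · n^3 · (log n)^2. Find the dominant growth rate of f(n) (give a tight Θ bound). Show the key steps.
f(n) ∈ Θ(n^3 · (log n)^2)

Compare the terms by growth order. For large n, n^a · (log n)^b dominates n^a' · (log n)^b' iff a > a', or (a = a' and b > b'). Ranking the 4 terms shows the dominant one is 4 · n^3 · (log n)^2. Hence f(n) ∈ Θ(n^3 · (log n)^2).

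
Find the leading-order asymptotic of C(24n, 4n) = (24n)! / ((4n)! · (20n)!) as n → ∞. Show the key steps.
C(24n, 4n) ~ (46656/3125)^(4n) · sqrt(3/(5π·4n))

Write N = 4n. Apply Stirling to each factorial:
  (6N)! ~ sqrt(2π·6N) · (6N/e)^(6N),
  N! ~ sqrt(2π N) · (N/e)^N,
  (5N)! ~ sqrt(2π·5N) · (5N/e)^(5N).
The exponential factors combine to (6N)^(6N) / (N^N · (5N)^(5N)) = 6^(6N)/5^(5N) = (6^6/5^5)^N = (46656/3125)^N.
The square-root prefactors combine to sqrt(2π·6N) / (sqrt(2π N)·sqrt(2π·5N)) = sqrt(6 / (2π·5·N)) = sqrt(3/(5π·4n)).
Substituting N = 4n: C(24n, 4n) ~ (46656/3125)^(4n) · sqrt(3/(5π·4n)).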